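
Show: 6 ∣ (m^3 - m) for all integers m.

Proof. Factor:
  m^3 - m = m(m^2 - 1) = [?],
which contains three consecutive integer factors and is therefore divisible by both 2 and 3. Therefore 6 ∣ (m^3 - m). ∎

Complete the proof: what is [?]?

(m - 1)m(m + 1)

m(m^2 - 1) = m(m - 1)(m + 1) = (m - 1)m(m + 1).
These three factors are consecutive integers, so their product is divisible by 6.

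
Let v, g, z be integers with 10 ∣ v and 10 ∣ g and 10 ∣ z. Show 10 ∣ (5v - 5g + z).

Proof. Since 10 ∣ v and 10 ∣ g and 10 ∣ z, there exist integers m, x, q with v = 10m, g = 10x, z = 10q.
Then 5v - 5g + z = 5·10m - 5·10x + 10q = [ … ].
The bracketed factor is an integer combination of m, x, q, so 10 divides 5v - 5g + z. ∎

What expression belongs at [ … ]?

10(5m + q - 5x)

Each term has a factor of 10: 5·10m - 5·10x + 10q = 10·(5m + q - 5x).
Since 5m + q - 5x is an integer, 10 ∣ (5v - 5g + z).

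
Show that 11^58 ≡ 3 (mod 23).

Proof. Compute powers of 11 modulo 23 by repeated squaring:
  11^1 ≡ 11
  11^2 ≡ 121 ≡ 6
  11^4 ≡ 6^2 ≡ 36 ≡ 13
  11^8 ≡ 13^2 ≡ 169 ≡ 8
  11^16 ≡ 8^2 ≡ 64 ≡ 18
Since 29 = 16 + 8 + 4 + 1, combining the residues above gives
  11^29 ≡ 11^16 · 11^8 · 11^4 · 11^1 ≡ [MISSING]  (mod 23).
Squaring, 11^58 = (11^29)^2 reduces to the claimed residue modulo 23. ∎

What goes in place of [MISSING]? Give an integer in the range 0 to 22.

7

Multiply the listed residues: 18 · 8 · 13 · 11 = 144 → 1872 → 20592.
Reducing modulo 23: 20592 = 895·23 + 7, so 11^29 ≡ 7.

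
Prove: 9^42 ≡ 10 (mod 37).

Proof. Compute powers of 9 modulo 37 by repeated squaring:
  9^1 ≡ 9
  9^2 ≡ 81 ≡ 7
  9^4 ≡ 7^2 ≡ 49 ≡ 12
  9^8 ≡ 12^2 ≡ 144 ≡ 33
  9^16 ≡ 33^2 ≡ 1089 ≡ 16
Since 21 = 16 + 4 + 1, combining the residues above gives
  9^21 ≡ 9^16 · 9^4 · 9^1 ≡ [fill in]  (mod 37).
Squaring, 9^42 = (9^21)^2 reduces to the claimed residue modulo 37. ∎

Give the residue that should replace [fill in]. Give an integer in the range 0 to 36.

9^16 · 9^4 · 9^1 ≡ 16 · 12 · 9 = 1728.
1728 mod 37 = 26, so 9^21 ≡ 26 (mod 37).

26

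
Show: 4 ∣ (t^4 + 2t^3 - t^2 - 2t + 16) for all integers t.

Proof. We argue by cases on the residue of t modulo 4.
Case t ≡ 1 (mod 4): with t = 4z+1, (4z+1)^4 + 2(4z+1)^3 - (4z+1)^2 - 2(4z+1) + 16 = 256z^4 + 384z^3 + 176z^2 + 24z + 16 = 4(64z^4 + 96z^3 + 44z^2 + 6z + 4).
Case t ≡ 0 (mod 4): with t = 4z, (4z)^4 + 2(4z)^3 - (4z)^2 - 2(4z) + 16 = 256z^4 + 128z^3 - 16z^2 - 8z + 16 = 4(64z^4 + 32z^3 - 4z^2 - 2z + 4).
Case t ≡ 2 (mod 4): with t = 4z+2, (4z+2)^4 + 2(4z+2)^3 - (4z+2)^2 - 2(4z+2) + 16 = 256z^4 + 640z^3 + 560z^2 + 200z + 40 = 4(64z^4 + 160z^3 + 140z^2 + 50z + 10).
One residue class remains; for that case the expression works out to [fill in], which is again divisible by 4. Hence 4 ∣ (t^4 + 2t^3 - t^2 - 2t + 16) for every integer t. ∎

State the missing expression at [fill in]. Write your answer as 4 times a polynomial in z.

Only t ≡ 3 (mod 4) is unaccounted for. Put t = 4z+3:
(4z+3)^4 + 2(4z+3)^3 - (4z+3)^2 - 2(4z+3) + 16 expands to 256z^4 + 896z^3 + 1136z^2 + 616z + 136,
and factoring out 4 leaves 4(64z^4 + 224z^3 + 284z^2 + 154z + 34).

4(64z^4 + 224z^3 + 284z^2 + 154z + 34)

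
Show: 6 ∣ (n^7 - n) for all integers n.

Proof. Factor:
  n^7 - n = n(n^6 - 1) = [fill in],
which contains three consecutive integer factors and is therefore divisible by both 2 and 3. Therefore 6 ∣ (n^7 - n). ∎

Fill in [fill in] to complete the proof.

(n - 1)n(n + 1)(n^4 + n^2 + 1)

n^6 - 1 = (n^2 - 1)(n^4 + n^2 + 1), and n^2 - 1 = (n-1)(n+1).
So n(n^6 - 1) = (n - 1)n(n + 1)(n^4 + n^2 + 1).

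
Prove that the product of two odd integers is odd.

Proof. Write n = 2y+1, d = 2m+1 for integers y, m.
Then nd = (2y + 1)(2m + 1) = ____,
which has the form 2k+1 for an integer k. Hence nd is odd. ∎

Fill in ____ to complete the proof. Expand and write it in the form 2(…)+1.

(2y + 1)(2m + 1) = 4my + 2m + 2y + 1
= 2(2my + m + y) + 1.
Since 2my + m + y is an integer, the product is of the form 2k+1 for an integer k.

2(2my + m + y) + 1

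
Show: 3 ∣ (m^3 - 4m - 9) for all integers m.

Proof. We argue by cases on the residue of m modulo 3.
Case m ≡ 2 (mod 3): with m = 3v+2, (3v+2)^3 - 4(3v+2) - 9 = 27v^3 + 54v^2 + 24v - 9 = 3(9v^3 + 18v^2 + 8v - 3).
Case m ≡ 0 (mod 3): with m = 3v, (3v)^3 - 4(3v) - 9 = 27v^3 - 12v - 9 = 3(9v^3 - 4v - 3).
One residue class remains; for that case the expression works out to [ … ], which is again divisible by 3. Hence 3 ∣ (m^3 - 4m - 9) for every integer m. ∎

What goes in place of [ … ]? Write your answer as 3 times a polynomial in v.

3(9v^3 + 9v^2 - v - 4)

The residues treated are {2, 0}, so the missing case is m ≡ 1 (mod 3); write m = 3v+1.
Then (3v+1)^3 - 4(3v+1) - 9 = 27v^3 + 27v^2 - 3v - 12 = 3(9v^3 + 9v^2 - v - 4).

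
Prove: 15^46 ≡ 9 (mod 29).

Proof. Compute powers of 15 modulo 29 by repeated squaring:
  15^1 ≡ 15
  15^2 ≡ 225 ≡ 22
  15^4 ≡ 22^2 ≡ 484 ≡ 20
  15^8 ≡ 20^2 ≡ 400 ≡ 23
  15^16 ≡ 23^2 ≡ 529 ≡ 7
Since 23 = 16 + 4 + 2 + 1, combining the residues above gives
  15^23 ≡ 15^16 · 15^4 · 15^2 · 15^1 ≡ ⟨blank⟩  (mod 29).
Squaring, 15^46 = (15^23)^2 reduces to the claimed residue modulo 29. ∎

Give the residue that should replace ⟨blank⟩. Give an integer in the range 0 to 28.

3

15^16 · 15^4 · 15^2 · 15^1 ≡ 7 · 20 · 22 · 15 = 46200.
46200 mod 29 = 3, so 15^23 ≡ 3 (mod 29).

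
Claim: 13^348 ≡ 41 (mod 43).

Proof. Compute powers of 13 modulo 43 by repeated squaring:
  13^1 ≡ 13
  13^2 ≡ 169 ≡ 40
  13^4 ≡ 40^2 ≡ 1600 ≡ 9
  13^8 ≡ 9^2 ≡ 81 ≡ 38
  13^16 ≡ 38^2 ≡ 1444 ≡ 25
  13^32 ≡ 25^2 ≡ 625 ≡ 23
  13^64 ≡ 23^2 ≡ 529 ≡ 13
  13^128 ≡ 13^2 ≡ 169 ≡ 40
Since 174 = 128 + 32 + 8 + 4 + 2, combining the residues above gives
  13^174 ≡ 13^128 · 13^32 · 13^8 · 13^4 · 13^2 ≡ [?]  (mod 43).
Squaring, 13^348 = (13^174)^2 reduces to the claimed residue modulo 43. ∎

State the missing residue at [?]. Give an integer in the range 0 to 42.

16

Multiply the listed residues: 40 · 23 · 38 · 9 · 40 = 920 → 34960 → 314640 → 12585600.
Reducing modulo 43: 12585600 = 292688·43 + 16, so 13^174 ≡ 16.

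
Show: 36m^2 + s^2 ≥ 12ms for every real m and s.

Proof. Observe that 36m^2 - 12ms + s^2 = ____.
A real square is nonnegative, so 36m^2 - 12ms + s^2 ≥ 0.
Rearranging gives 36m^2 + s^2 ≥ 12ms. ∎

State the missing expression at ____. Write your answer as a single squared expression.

36m^2 - 12ms + s^2 is a perfect-square trinomial: the outer terms are (6m)^2 and (s)^2, and the cross term is -2·6m·s.
So 36m^2 - 12ms + s^2 = (6m - s)^2 ≥ 0.

(6m - s)^2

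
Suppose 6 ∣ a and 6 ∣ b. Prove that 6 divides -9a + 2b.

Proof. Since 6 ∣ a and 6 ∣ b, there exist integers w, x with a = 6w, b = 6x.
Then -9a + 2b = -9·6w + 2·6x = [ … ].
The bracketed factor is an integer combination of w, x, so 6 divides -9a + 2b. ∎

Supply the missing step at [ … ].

Each term has a factor of 6: -9·6w + 2·6x = 6·(-9w + 2x).
Since -9w + 2x is an integer, 6 ∣ (-9a + 2b).

6(-9w + 2x)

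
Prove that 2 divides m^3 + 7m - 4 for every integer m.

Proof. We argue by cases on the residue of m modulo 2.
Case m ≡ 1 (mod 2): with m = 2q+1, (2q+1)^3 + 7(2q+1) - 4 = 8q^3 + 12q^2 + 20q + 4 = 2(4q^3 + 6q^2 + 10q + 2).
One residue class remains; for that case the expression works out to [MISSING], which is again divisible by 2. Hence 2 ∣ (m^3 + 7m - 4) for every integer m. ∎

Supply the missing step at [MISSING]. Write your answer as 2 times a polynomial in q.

Only m ≡ 0 (mod 2) is unaccounted for. Put m = 2q:
(2q)^3 + 7(2q) - 4 expands to 8q^3 + 14q - 4,
and factoring out 2 leaves 2(4q^3 + 7q - 2).

2(4q^3 + 7q - 2)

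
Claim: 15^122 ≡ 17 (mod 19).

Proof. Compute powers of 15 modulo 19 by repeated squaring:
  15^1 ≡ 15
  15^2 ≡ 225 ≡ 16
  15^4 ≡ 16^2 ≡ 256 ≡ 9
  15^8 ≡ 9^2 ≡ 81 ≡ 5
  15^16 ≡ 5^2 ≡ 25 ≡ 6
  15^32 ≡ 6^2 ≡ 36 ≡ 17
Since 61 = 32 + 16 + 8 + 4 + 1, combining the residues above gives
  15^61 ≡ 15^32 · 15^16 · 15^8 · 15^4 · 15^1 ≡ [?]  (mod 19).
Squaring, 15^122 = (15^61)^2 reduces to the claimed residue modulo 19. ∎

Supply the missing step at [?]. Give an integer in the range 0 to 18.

Multiply the listed residues: 17 · 6 · 5 · 9 · 15 = 102 → 510 → 4590 → 68850.
Reducing modulo 19: 68850 = 3623·19 + 13, so 15^61 ≡ 13.

13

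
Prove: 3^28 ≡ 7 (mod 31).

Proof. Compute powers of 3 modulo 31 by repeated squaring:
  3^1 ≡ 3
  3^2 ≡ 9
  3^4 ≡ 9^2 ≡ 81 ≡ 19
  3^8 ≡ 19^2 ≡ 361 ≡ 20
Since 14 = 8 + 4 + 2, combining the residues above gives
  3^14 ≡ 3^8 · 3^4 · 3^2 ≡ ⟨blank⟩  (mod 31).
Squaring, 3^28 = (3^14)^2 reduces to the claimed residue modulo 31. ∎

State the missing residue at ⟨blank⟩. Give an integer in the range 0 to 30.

Multiply the listed residues: 20 · 19 · 9 = 380 → 3420.
Reducing modulo 31: 3420 = 110·31 + 10, so 3^14 ≡ 10.

10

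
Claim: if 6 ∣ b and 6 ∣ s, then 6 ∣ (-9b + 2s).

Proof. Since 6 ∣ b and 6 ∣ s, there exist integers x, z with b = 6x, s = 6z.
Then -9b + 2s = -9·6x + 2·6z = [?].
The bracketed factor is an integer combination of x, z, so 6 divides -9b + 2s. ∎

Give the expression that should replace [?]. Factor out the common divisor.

Each term has a factor of 6: -9·6x + 2·6z = 6·(-9x + 2z).
Since -9x + 2z is an integer, 6 ∣ (-9b + 2s).

6(-9x + 2z)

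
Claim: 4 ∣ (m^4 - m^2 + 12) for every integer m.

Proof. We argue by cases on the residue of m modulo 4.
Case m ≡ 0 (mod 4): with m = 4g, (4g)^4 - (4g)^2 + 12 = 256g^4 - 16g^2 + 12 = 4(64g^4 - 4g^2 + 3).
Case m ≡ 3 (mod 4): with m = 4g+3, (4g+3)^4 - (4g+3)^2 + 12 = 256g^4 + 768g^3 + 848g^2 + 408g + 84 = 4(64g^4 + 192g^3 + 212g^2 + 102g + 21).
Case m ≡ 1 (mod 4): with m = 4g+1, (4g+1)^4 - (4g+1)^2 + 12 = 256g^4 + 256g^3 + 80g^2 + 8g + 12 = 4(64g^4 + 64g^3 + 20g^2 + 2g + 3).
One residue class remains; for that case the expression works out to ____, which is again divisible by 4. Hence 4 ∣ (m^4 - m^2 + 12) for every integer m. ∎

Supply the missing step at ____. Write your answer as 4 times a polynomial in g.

The residues treated are {0, 3, 1}, so the missing case is m ≡ 2 (mod 4); write m = 4g+2.
Then (4g+2)^4 - (4g+2)^2 + 12 = 256g^4 + 512g^3 + 368g^2 + 112g + 24 = 4(64g^4 + 128g^3 + 92g^2 + 28g + 6).

4(64g^4 + 128g^3 + 92g^2 + 28g + 6)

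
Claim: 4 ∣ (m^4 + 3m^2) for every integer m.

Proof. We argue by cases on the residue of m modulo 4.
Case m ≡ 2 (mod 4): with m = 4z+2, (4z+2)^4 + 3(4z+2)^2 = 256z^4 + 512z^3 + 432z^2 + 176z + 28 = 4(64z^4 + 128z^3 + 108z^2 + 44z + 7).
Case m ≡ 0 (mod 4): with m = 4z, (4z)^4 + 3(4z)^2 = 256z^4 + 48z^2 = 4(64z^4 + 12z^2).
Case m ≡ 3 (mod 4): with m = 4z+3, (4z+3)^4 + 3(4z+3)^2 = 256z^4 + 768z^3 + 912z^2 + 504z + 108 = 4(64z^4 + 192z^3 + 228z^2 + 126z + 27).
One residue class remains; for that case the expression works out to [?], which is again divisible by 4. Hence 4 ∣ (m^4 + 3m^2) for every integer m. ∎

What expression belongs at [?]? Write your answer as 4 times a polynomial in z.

Only m ≡ 1 (mod 4) is unaccounted for. Put m = 4z+1:
(4z+1)^4 + 3(4z+1)^2 expands to 256z^4 + 256z^3 + 144z^2 + 40z + 4,
and factoring out 4 leaves 4(64z^4 + 64z^3 + 36z^2 + 10z + 1).

4(64z^4 + 64z^3 + 36z^2 + 10z + 1)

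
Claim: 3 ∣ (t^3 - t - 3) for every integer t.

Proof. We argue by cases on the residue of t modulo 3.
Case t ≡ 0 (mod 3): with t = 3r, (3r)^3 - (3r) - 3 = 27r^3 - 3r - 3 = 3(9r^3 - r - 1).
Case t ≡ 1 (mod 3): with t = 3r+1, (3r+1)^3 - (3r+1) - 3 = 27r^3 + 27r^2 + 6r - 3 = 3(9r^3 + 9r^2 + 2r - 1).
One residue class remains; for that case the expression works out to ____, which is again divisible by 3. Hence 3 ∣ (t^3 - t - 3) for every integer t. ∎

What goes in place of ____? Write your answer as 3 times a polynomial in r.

The residues treated are {0, 1}, so the missing case is t ≡ 2 (mod 3); write t = 3r+2.
Then (3r+2)^3 - (3r+2) - 3 = 27r^3 + 54r^2 + 33r + 3 = 3(9r^3 + 18r^2 + 11r + 1).

3(9r^3 + 18r^2 + 11r + 1)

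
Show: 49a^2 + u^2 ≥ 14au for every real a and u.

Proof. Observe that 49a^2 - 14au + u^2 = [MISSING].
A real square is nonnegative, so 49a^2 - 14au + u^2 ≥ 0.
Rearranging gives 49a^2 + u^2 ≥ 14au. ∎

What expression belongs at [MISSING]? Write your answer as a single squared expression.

(7a - u)^2

The leading and trailing coefficients are 7^2 and 1^2, and 14 = 2·7·1, so the trinomial is (7a - u)^2.
Hence 49a^2 - 14au + u^2 ≥ 0.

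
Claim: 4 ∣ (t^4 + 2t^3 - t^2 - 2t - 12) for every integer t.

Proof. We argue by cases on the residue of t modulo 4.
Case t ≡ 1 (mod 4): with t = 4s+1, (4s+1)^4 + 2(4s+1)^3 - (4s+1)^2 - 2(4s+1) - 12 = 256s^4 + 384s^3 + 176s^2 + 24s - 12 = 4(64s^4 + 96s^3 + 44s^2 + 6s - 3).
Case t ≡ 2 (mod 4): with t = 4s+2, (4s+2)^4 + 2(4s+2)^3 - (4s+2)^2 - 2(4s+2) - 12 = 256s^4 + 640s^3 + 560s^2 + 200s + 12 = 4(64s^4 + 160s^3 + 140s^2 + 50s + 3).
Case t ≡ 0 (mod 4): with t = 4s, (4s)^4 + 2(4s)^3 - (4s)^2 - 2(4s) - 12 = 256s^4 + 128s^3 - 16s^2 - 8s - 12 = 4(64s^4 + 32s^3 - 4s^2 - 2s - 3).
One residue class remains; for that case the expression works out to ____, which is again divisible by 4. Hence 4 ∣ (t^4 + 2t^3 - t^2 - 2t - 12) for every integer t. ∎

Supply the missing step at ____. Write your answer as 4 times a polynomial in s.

4(64s^4 + 224s^3 + 284s^2 + 154s + 27)

Only t ≡ 3 (mod 4) is unaccounted for. Put t = 4s+3:
(4s+3)^4 + 2(4s+3)^3 - (4s+3)^2 - 2(4s+3) - 12 expands to 256s^4 + 896s^3 + 1136s^2 + 616s + 108,
and factoring out 4 leaves 4(64s^4 + 224s^3 + 284s^2 + 154s + 27).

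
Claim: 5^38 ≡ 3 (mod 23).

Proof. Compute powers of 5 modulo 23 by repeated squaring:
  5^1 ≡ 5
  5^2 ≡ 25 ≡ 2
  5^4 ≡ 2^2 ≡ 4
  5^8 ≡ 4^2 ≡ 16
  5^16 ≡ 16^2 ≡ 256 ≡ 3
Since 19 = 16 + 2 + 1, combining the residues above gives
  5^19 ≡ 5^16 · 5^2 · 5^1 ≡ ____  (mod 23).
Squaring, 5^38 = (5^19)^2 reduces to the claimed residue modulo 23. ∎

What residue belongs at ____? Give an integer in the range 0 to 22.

7

Multiply the listed residues: 3 · 2 · 5 = 6 → 30.
Reducing modulo 23: 30 = 1·23 + 7, so 5^19 ≡ 7.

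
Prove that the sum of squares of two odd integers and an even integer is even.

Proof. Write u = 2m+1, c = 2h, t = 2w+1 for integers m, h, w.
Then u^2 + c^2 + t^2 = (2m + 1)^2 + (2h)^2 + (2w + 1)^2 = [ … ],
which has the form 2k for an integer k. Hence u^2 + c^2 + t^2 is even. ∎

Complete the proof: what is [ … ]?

Expanding: (2m + 1)^2 + (2h)^2 + (2w + 1)^2 = 4h^2 + 4m^2 + 4m + 4w^2 + 4w + 2.
Every term is even; pulling out the factor of 2 gives 2(2h^2 + 2m^2 + 2m + 2w^2 + 2w + 1).

2(2h^2 + 2m^2 + 2m + 2w^2 + 2w + 1)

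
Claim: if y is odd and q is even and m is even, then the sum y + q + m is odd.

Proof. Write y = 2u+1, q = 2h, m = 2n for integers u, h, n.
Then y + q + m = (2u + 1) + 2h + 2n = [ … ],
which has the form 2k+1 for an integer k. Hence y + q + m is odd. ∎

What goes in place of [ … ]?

2(h + n + u) + 1

Expanding: (2u + 1) + 2h + 2n = 2h + 2n + 2u + 1.
Every term except the constant is even, so this is 2(h + n + u) + 1,
and h + n + u ∈ ℤ gives the required form.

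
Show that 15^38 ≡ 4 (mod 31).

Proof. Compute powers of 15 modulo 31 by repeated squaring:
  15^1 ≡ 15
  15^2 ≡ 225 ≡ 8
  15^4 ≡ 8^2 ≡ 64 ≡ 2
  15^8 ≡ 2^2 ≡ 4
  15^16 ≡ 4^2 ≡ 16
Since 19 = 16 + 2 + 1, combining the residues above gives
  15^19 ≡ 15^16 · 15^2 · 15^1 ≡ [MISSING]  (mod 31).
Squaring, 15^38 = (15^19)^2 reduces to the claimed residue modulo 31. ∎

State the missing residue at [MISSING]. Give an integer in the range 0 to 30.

15^16 · 15^2 · 15^1 ≡ 16 · 8 · 15 = 1920.
1920 mod 31 = 29, so 15^19 ≡ 29 (mod 31).

29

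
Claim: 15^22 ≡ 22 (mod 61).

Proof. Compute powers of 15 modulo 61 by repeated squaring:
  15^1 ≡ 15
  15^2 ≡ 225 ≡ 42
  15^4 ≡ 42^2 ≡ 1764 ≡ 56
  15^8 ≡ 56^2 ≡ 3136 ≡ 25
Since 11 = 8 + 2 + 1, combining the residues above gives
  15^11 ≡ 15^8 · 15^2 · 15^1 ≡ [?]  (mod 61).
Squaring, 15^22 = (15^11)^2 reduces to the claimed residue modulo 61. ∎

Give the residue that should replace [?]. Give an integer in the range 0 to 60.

12

15^8 · 15^2 · 15^1 ≡ 25 · 42 · 15 = 15750.
15750 mod 61 = 12, so 15^11 ≡ 12 (mod 61).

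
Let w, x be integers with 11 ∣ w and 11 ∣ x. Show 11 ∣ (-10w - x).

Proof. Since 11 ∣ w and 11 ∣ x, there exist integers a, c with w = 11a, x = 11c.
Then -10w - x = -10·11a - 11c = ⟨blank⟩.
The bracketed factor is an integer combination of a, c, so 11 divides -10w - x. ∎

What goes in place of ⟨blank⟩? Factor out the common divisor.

11(-10a - c)

Pull the common 11 out of every term: -10·11a - 11c = 11(-10a - c).
-10a - c is an integer, which exhibits the divisibility.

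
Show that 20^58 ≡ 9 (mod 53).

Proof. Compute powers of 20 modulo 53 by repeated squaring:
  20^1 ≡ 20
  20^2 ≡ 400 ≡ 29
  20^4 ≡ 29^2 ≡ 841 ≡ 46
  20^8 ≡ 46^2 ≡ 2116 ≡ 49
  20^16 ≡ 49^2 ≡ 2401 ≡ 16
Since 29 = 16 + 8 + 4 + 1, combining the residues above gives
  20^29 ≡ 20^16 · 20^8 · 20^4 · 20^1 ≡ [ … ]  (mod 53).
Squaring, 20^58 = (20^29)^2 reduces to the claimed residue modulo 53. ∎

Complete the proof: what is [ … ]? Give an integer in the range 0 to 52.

Multiply the listed residues: 16 · 49 · 46 · 20 = 784 → 36064 → 721280.
Reducing modulo 53: 721280 = 13609·53 + 3, so 20^29 ≡ 3.

3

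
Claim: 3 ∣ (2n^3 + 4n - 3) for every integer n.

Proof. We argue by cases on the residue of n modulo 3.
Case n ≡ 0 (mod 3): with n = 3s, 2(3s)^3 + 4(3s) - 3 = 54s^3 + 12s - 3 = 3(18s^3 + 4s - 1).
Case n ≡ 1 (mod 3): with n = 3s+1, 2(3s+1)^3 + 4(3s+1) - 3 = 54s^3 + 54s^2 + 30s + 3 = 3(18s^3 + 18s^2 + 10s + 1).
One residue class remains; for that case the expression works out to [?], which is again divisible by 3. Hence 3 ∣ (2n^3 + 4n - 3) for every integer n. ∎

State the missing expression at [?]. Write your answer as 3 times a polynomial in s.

Only n ≡ 2 (mod 3) is unaccounted for. Put n = 3s+2:
2(3s+2)^3 + 4(3s+2) - 3 expands to 54s^3 + 108s^2 + 84s + 21,
and factoring out 3 leaves 3(18s^3 + 36s^2 + 28s + 7).

3(18s^3 + 36s^2 + 28s + 7)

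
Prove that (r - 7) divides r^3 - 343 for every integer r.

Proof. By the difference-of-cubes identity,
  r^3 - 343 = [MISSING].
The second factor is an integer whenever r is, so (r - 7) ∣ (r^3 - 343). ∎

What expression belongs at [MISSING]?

(r - 7)(r^2 + 7r + 49)

a^3 - b^3 = (a - b)(a^2 + ab + b^2). With a = r, b = 7:
r^3 - 343 = (r - 7)(r^2 + 7r + 49).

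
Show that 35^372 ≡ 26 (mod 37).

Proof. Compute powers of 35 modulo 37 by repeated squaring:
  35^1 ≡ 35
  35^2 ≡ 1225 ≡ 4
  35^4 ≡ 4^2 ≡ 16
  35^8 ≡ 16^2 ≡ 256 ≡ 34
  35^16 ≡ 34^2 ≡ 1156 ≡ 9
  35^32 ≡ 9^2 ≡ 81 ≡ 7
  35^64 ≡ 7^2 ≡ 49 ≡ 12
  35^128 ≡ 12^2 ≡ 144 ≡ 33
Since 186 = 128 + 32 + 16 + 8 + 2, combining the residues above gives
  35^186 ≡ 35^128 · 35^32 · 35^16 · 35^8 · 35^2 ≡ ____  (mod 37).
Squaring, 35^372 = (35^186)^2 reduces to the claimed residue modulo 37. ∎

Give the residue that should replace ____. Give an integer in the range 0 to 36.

27

35^128 · 35^32 · 35^16 · 35^8 · 35^2 ≡ 33 · 7 · 9 · 34 · 4 = 282744.
282744 mod 37 = 27, so 35^186 ≡ 27 (mod 37).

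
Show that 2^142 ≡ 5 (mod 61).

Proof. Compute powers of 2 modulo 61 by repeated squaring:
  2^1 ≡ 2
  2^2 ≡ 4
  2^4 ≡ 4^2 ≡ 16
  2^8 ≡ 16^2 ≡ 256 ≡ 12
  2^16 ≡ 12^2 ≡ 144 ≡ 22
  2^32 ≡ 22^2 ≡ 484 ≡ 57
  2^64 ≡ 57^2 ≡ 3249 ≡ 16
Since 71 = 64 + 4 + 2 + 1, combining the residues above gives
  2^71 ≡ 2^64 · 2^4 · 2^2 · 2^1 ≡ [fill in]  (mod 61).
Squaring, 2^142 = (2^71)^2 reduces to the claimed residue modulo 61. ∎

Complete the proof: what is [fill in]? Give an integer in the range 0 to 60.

Multiply the listed residues: 16 · 16 · 4 · 2 = 256 → 1024 → 2048.
Reducing modulo 61: 2048 = 33·61 + 35, so 2^71 ≡ 35.

35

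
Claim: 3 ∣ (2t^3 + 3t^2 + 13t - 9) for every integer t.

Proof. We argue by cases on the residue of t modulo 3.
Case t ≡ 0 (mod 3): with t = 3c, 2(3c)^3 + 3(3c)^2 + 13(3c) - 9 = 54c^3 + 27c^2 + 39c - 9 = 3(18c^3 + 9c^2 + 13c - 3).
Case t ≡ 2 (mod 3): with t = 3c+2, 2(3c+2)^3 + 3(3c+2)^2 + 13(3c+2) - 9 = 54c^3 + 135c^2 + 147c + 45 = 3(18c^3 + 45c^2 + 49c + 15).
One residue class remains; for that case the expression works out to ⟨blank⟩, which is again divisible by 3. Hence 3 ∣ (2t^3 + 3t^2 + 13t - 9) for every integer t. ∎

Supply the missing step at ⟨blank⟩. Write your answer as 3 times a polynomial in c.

The residues treated are {0, 2}, so the missing case is t ≡ 1 (mod 3); write t = 3c+1.
Then 2(3c+1)^3 + 3(3c+1)^2 + 13(3c+1) - 9 = 54c^3 + 81c^2 + 75c + 9 = 3(18c^3 + 27c^2 + 25c + 3).

3(18c^3 + 27c^2 + 25c + 3)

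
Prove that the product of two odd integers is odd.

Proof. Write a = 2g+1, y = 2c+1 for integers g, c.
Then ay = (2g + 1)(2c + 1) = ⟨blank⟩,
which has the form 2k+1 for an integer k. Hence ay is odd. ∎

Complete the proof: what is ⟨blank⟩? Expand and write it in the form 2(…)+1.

(2g + 1)(2c + 1) = 4cg + 2c + 2g + 1
= 2(2cg + c + g) + 1.
Since 2cg + c + g is an integer, the product is of the form 2k+1 for an integer k.

2(2cg + c + g) + 1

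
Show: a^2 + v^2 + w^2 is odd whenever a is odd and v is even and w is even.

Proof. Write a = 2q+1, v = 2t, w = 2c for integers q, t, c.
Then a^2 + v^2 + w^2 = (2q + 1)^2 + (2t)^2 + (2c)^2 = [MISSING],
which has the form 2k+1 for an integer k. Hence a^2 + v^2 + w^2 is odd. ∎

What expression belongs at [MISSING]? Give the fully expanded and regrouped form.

2(2c^2 + 2q^2 + 2q + 2t^2) + 1

Expanding: (2q + 1)^2 + (2t)^2 + (2c)^2 = 4c^2 + 4q^2 + 4q + 4t^2 + 1.
Every term except the constant is even, so this is 2(2c^2 + 2q^2 + 2q + 2t^2) + 1,
and 2c^2 + 2q^2 + 2q + 2t^2 ∈ ℤ gives the required form.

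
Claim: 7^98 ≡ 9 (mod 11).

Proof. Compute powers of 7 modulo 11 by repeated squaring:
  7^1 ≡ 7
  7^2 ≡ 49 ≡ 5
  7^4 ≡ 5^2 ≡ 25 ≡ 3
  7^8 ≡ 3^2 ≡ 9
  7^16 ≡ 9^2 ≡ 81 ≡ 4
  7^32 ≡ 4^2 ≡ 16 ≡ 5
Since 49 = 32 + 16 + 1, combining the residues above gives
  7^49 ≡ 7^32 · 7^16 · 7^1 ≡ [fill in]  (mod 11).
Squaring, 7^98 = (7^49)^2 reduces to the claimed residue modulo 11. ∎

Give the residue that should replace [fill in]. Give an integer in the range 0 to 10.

8

7^32 · 7^16 · 7^1 ≡ 5 · 4 · 7 = 140.
140 mod 11 = 8, so 7^49 ≡ 8 (mod 11).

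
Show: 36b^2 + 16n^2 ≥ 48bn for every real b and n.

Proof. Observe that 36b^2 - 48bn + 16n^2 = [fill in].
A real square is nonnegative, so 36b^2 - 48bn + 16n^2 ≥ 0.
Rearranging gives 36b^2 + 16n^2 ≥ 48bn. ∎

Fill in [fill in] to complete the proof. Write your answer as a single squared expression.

(6b - 4n)^2

The leading and trailing coefficients are 6^2 and 4^2, and 48 = 2·6·4, so the trinomial is (6b - 4n)^2.
Hence 36b^2 - 48bn + 16n^2 ≥ 0.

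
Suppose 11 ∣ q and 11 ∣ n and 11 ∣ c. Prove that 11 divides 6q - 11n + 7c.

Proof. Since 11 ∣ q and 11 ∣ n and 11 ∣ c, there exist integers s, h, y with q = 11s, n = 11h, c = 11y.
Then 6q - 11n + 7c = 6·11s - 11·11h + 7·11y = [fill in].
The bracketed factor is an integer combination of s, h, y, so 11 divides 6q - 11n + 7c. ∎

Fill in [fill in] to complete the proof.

Pull the common 11 out of every term: 6·11s - 11·11h + 7·11y = 11(-11h + 6s + 7y).
-11h + 6s + 7y is an integer, which exhibits the divisibility.

11(-11h + 6s + 7y)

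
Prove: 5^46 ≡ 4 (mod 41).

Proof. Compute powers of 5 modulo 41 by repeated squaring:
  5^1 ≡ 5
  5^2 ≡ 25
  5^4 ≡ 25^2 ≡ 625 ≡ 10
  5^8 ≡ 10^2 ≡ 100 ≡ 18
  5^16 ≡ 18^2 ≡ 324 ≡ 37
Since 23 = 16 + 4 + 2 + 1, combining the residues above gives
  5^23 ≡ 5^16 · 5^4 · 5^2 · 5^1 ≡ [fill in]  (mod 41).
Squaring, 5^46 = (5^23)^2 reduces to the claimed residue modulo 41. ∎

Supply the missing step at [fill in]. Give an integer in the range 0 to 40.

5^16 · 5^4 · 5^2 · 5^1 ≡ 37 · 10 · 25 · 5 = 46250.
46250 mod 41 = 2, so 5^23 ≡ 2 (mod 41).

2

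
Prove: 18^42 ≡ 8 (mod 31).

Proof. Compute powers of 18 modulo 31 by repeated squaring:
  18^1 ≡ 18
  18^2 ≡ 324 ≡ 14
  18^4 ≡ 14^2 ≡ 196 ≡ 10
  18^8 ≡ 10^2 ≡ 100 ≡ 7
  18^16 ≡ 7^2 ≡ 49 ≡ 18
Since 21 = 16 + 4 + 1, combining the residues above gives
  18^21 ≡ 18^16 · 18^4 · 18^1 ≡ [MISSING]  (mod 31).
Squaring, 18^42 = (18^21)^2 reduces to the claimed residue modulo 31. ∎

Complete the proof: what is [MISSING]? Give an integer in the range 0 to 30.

16

18^16 · 18^4 · 18^1 ≡ 18 · 10 · 18 = 3240.
3240 mod 31 = 16, so 18^21 ≡ 16 (mod 31).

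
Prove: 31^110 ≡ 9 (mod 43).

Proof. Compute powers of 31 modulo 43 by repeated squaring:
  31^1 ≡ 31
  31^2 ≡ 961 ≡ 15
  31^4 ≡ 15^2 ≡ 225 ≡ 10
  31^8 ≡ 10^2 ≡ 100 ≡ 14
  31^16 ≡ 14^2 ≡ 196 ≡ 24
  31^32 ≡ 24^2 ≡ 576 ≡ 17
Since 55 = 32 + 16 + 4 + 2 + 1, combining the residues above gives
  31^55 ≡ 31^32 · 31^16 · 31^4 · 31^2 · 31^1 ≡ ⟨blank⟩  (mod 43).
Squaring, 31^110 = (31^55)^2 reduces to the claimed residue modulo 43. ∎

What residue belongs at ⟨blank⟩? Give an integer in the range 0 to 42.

40

Multiply the listed residues: 17 · 24 · 10 · 15 · 31 = 408 → 4080 → 61200 → 1897200.
Reducing modulo 43: 1897200 = 44120·43 + 40, so 31^55 ≡ 40.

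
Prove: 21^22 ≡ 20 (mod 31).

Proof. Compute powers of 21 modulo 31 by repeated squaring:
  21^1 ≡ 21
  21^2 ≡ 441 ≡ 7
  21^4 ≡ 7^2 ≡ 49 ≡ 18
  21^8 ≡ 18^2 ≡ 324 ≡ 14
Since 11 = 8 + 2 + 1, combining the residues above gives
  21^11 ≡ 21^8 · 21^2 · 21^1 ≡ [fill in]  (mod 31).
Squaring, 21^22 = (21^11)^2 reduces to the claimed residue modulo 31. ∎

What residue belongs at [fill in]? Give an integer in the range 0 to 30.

21^8 · 21^2 · 21^1 ≡ 14 · 7 · 21 = 2058.
2058 mod 31 = 12, so 21^11 ≡ 12 (mod 31).

12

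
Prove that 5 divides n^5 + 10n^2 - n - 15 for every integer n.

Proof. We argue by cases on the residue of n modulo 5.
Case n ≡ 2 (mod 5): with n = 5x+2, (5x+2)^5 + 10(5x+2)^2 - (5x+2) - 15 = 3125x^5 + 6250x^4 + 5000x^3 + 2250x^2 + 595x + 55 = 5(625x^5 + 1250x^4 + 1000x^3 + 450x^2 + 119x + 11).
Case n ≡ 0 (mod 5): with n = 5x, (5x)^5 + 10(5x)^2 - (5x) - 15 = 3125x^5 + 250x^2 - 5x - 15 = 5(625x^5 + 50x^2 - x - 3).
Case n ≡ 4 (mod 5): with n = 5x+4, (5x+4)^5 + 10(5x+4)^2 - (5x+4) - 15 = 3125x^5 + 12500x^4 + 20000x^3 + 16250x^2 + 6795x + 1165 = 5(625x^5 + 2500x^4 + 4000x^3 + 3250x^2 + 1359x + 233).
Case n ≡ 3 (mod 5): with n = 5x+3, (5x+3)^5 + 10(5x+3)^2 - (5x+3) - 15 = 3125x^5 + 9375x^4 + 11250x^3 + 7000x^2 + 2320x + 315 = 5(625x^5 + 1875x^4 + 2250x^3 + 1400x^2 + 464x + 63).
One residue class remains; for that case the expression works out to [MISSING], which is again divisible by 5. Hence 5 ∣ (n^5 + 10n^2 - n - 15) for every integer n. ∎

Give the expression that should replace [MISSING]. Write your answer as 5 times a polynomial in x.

Only n ≡ 1 (mod 5) is unaccounted for. Put n = 5x+1:
(5x+1)^5 + 10(5x+1)^2 - (5x+1) - 15 expands to 3125x^5 + 3125x^4 + 1250x^3 + 500x^2 + 120x - 5,
and factoring out 5 leaves 5(625x^5 + 625x^4 + 250x^3 + 100x^2 + 24x - 1).

5(625x^5 + 625x^4 + 250x^3 + 100x^2 + 24x - 1)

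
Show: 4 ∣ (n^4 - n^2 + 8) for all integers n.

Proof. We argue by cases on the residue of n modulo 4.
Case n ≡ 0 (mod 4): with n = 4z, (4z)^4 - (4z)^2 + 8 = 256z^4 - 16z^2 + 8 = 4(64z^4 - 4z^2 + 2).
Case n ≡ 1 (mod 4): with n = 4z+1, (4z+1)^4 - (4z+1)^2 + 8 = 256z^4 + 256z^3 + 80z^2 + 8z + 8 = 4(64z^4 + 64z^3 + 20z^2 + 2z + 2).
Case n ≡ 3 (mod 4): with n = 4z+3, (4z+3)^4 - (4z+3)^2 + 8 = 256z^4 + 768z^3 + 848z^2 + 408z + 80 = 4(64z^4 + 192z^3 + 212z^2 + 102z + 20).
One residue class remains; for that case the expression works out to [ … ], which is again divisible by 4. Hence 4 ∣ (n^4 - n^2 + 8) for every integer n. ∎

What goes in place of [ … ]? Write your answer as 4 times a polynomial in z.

4(64z^4 + 128z^3 + 92z^2 + 28z + 5)

Only n ≡ 2 (mod 4) is unaccounted for. Put n = 4z+2:
(4z+2)^4 - (4z+2)^2 + 8 expands to 256z^4 + 512z^3 + 368z^2 + 112z + 20,
and factoring out 4 leaves 4(64z^4 + 128z^3 + 92z^2 + 28z + 5).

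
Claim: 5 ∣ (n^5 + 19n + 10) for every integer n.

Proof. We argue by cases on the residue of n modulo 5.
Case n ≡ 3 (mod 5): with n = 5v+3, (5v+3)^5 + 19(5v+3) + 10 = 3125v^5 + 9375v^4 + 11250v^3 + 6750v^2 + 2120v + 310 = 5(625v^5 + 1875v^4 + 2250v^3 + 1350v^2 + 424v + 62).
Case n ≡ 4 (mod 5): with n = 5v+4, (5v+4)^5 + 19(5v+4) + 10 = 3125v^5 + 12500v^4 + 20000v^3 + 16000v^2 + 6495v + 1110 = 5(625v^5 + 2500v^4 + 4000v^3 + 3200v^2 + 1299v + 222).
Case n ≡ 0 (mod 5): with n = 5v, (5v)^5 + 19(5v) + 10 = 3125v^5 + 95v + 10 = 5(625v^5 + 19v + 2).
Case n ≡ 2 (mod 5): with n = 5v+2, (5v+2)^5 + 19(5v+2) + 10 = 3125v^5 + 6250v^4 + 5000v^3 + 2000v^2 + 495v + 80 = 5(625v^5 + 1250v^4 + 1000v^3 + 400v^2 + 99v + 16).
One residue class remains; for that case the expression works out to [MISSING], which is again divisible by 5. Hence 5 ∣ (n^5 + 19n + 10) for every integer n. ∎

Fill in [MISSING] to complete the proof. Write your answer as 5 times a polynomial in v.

5(625v^5 + 625v^4 + 250v^3 + 50v^2 + 24v + 6)

Only n ≡ 1 (mod 5) is unaccounted for. Put n = 5v+1:
(5v+1)^5 + 19(5v+1) + 10 expands to 3125v^5 + 3125v^4 + 1250v^3 + 250v^2 + 120v + 30,
and factoring out 5 leaves 5(625v^5 + 625v^4 + 250v^3 + 50v^2 + 24v + 6).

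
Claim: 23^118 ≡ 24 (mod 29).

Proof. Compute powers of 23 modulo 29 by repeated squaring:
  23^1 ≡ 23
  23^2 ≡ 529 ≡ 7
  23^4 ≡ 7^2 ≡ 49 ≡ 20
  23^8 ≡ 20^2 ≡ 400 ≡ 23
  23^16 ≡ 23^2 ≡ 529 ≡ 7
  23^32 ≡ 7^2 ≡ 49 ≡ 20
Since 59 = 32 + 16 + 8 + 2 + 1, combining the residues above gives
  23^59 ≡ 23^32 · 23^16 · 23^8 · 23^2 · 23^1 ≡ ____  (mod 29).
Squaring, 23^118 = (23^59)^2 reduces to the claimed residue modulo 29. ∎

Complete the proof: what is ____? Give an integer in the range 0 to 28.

16

23^32 · 23^16 · 23^8 · 23^2 · 23^1 ≡ 20 · 7 · 23 · 7 · 23 = 518420.
518420 mod 29 = 16, so 23^59 ≡ 16 (mod 29).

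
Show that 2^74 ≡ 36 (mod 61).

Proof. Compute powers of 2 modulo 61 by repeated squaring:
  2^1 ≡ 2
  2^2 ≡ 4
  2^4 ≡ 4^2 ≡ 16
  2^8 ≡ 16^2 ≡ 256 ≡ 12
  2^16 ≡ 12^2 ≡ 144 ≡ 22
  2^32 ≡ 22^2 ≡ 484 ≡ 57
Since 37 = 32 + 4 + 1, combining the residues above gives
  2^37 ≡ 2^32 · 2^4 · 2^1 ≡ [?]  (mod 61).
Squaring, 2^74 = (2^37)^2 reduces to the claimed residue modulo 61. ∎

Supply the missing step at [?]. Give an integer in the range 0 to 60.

Multiply the listed residues: 57 · 16 · 2 = 912 → 1824.
Reducing modulo 61: 1824 = 29·61 + 55, so 2^37 ≡ 55.

55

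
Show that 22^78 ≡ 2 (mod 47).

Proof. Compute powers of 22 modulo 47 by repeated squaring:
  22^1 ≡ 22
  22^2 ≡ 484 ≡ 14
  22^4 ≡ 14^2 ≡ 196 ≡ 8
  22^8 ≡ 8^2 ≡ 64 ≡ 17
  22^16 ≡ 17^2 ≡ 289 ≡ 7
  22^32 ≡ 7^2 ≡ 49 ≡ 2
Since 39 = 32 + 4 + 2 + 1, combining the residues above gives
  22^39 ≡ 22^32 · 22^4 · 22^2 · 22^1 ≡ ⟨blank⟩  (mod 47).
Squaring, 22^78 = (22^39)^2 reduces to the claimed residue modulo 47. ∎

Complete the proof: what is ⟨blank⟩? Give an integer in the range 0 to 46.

22^32 · 22^4 · 22^2 · 22^1 ≡ 2 · 8 · 14 · 22 = 4928.
4928 mod 47 = 40, so 22^39 ≡ 40 (mod 47).

40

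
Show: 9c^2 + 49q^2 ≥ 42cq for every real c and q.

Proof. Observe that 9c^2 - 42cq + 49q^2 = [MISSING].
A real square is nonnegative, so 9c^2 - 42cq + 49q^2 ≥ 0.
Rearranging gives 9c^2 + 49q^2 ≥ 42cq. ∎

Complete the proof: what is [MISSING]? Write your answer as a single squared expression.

9c^2 - 42cq + 49q^2 is a perfect-square trinomial: the outer terms are (3c)^2 and (7q)^2, and the cross term is -2·3c·7q.
So 9c^2 - 42cq + 49q^2 = (3c - 7q)^2 ≥ 0.

(3c - 7q)^2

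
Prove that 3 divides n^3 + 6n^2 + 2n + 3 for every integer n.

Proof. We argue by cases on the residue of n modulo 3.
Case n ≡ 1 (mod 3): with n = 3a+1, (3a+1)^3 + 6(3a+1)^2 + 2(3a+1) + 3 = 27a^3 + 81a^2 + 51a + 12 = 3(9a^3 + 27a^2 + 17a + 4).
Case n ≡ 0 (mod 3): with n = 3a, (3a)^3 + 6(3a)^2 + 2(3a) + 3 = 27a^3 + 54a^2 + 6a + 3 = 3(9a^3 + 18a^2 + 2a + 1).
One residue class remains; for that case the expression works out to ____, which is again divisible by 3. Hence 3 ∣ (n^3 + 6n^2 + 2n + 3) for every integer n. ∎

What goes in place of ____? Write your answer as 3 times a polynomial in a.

Only n ≡ 2 (mod 3) is unaccounted for. Put n = 3a+2:
(3a+2)^3 + 6(3a+2)^2 + 2(3a+2) + 3 expands to 27a^3 + 108a^2 + 114a + 39,
and factoring out 3 leaves 3(9a^3 + 36a^2 + 38a + 13).

3(9a^3 + 36a^2 + 38a + 13)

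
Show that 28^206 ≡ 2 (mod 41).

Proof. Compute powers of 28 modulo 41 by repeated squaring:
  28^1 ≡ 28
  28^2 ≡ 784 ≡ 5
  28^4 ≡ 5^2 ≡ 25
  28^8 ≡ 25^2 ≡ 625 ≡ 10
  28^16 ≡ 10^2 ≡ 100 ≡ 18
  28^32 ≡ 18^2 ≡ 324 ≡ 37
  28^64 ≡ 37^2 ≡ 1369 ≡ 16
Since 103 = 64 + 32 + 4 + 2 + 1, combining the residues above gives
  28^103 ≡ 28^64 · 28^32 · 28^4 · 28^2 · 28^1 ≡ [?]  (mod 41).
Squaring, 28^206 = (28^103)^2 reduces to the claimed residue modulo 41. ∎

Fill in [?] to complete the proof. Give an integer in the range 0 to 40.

24

Multiply the listed residues: 16 · 37 · 25 · 5 · 28 = 592 → 14800 → 74000 → 2072000.
Reducing modulo 41: 2072000 = 50536·41 + 24, so 28^103 ≡ 24.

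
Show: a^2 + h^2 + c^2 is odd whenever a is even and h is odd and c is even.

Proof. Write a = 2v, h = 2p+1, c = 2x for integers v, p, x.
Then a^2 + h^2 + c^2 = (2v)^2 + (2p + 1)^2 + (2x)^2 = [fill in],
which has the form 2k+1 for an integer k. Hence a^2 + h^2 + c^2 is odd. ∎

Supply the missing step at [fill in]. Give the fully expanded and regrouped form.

2(2p^2 + 2p + 2v^2 + 2x^2) + 1

(2v)^2 + (2p + 1)^2 + (2x)^2 = 4p^2 + 4p + 4v^2 + 4x^2 + 1
= 2(2p^2 + 2p + 2v^2 + 2x^2) + 1.
Since 2p^2 + 2p + 2v^2 + 2x^2 is an integer, the sum of squares is of the form 2k+1 for an integer k.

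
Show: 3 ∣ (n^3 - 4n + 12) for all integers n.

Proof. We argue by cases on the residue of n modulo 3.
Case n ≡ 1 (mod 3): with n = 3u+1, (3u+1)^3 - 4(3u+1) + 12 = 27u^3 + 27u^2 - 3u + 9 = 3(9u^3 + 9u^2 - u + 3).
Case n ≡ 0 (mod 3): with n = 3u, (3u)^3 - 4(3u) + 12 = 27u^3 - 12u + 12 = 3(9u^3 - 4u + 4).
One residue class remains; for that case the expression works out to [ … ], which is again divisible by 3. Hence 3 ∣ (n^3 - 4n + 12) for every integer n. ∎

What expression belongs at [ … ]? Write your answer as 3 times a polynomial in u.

3(9u^3 + 18u^2 + 8u + 4)

Only n ≡ 2 (mod 3) is unaccounted for. Put n = 3u+2:
(3u+2)^3 - 4(3u+2) + 12 expands to 27u^3 + 54u^2 + 24u + 12,
and factoring out 3 leaves 3(9u^3 + 18u^2 + 8u + 4).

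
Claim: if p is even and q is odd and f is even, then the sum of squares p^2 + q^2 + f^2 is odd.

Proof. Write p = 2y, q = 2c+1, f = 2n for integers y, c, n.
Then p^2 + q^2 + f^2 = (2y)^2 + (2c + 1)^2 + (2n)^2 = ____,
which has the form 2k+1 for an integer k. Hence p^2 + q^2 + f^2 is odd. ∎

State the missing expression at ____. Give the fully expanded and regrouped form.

Expanding: (2y)^2 + (2c + 1)^2 + (2n)^2 = 4c^2 + 4c + 4n^2 + 4y^2 + 1.
Every term except the constant is even, so this is 2(2c^2 + 2c + 2n^2 + 2y^2) + 1,
and 2c^2 + 2c + 2n^2 + 2y^2 ∈ ℤ gives the required form.

2(2c^2 + 2c + 2n^2 + 2y^2) + 1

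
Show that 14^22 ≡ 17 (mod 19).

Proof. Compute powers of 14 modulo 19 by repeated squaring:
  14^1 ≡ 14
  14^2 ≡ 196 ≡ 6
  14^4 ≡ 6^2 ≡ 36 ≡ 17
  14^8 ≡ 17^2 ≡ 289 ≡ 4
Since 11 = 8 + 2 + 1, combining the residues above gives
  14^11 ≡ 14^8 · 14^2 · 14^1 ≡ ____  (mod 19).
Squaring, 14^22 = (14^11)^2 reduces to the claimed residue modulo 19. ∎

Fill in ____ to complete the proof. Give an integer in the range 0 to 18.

13

14^8 · 14^2 · 14^1 ≡ 4 · 6 · 14 = 336.
336 mod 19 = 13, so 14^11 ≡ 13 (mod 19).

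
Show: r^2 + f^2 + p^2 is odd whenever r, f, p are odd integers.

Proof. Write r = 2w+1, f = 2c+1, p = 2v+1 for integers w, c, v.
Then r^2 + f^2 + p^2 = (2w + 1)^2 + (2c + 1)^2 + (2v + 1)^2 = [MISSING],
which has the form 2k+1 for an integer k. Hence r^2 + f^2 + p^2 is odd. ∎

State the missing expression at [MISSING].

2(2c^2 + 2c + 2v^2 + 2v + 2w^2 + 2w + 1) + 1

(2w + 1)^2 + (2c + 1)^2 + (2v + 1)^2 = 4c^2 + 4c + 4v^2 + 4v + 4w^2 + 4w + 3
= 2(2c^2 + 2c + 2v^2 + 2v + 2w^2 + 2w + 1) + 1.
Since 2c^2 + 2c + 2v^2 + 2v + 2w^2 + 2w + 1 is an integer, the sum of squares is of the form 2k+1 for an integer k.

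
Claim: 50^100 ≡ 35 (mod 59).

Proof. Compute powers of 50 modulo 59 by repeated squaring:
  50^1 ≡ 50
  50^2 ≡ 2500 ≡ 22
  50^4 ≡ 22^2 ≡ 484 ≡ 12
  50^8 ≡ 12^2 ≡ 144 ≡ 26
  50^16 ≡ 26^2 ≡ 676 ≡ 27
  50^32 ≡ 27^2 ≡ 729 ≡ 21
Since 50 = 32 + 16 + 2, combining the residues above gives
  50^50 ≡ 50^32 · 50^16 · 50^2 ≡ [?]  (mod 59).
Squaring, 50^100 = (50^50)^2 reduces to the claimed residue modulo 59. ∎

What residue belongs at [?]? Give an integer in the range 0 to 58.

25

50^32 · 50^16 · 50^2 ≡ 21 · 27 · 22 = 12474.
12474 mod 59 = 25, so 50^50 ≡ 25 (mod 59).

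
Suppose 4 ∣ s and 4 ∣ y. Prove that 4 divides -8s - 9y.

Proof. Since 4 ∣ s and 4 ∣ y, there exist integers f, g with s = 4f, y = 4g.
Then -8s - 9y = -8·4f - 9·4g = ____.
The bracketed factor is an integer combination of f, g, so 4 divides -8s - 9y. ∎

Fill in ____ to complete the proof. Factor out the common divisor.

4(-8f - 9g)

Pull the common 4 out of every term: -8·4f - 9·4g = 4(-8f - 9g).
-8f - 9g is an integer, which exhibits the divisibility.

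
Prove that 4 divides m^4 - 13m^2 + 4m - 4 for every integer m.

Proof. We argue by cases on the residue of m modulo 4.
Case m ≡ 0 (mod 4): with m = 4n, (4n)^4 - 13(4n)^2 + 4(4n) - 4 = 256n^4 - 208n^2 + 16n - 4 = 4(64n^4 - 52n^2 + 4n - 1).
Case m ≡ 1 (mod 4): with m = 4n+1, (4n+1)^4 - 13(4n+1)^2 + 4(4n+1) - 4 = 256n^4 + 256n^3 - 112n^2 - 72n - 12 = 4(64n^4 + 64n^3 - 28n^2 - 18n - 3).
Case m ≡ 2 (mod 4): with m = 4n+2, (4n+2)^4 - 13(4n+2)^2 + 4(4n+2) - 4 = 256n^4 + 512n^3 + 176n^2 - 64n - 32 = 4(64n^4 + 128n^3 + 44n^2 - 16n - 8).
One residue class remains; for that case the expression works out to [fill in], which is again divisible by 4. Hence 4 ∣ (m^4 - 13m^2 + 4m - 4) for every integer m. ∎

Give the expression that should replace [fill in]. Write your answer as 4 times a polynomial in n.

The residues treated are {0, 1, 2}, so the missing case is m ≡ 3 (mod 4); write m = 4n+3.
Then (4n+3)^4 - 13(4n+3)^2 + 4(4n+3) - 4 = 256n^4 + 768n^3 + 656n^2 + 136n - 28 = 4(64n^4 + 192n^3 + 164n^2 + 34n - 7).

4(64n^4 + 192n^3 + 164n^2 + 34n - 7)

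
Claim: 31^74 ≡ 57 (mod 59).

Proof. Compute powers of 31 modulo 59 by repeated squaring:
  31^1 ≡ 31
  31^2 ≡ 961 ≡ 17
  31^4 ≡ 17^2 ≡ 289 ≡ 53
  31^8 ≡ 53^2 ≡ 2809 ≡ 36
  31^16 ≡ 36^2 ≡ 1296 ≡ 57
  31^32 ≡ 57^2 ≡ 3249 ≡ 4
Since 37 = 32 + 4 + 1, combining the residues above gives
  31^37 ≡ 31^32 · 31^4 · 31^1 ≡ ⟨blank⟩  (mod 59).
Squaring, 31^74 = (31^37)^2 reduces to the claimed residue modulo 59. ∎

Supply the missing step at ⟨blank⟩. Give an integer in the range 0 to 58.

31^32 · 31^4 · 31^1 ≡ 4 · 53 · 31 = 6572.
6572 mod 59 = 23, so 31^37 ≡ 23 (mod 59).

23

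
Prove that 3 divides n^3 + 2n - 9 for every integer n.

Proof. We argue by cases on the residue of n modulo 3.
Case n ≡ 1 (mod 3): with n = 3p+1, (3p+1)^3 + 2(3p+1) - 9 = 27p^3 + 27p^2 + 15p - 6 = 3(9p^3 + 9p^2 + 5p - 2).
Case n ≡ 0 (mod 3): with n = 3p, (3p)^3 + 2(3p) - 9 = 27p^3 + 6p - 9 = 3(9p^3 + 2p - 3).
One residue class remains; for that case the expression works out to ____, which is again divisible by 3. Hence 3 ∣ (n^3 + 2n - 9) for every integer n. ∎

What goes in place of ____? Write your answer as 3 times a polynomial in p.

Only n ≡ 2 (mod 3) is unaccounted for. Put n = 3p+2:
(3p+2)^3 + 2(3p+2) - 9 expands to 27p^3 + 54p^2 + 42p + 3,
and factoring out 3 leaves 3(9p^3 + 18p^2 + 14p + 1).

3(9p^3 + 18p^2 + 14p + 1)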